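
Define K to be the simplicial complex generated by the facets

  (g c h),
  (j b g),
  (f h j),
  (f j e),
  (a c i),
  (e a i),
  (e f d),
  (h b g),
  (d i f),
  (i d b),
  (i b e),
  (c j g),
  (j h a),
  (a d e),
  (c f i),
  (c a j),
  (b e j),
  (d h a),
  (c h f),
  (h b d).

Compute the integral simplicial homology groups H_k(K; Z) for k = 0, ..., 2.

Fix the vertex order a < b < c < d < e < f < g < h < i < j and write every simplex with vertices in increasing order. Then dim K = 2 and the simplices of K are:

  0-simplices (10): a, b, c, d, e, f, g, h, i, j
  1-simplices (30): ac, ad, ae, ah, ai, aj, bd, be, bg, bh, bi, bj, cf, cg, ch, ci, cj, de, df, dh, di, ef, ei, ej, fh, fi, fj, gh, gj, hj
  2-simplices (20): aci, acj, ade, adh, aei, ahj, bdh, bdi, bei, bej, bgh, bgj, cfh, cfi, cgh, cgj, def, dfi, efj, fhj

giving chain groups C_0 ≅ Z^10, C_1 ≅ Z^30, C_2 ≅ Z^20.

The boundary map ∂_1: C_1 → C_0 maps an edge to its endpoints' difference, ∂[p,q] = q − p. For instance
  ∂cf = f − c.
As a 10×30 matrix over Z this has rank 9, with invariant factors (1,1,1,1,1,1,1,1,1).

Boundary ∂_2: C_2 → C_1 acts by ∂[p,q,r] = [q,r] − [p,r] + [p,q]. For instance
  ∂bdh = dh − bh + bd,
  ∂ahj = hj − aj + ah.
This gives a 30×20 integer matrix of rank 20; reducing to Smith normal form yields diagonal entries (1,1,1,1,1,1,1,1,1,1,1,1,1,1,1,1,1,1,1,2).

Computing H_k = (kernel of ∂_k) / (image of ∂_{k+1}):

  H_0: rank C_0 − rank ∂_1 = 10 − 9 = 1, and the invariant factors of ∂_1 are all 1, so H_0 ≅ Z.
  H_1: rank ker ∂_1 − rank ∂_2 = (30 − 9) − 20 = 1, and ∂_2 has invariant factor 2 > 1, so H_1 ≅ Z ⊕ Z_2.
  H_2: rank ker ∂_2 − rank ∂_3 = (20 − 20) − 0 = 0, and there is no ∂_3, so H_2 ≅ 0.

As a check, the Euler characteristic is 10 − 30 + 20 = 0, which agrees with 1 − 1 + 0 = 0.
(K is a triangulation of the Klein bottle.)

H_0 ≅ Z,  H_1 ≅ Z ⊕ Z_2,  H_2 = 0.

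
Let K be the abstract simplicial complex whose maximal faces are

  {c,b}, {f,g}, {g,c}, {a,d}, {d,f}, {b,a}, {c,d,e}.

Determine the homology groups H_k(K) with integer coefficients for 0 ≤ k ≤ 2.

Take the total order a < b < c < d < e < f < g on the vertex set. Then K (dimension 2) consists of the simplices:

  0-simplices (7): a, b, c, d, e, f, g
  1-simplices (9): ab, ad, bc, cd, ce, cg, de, df, fg
  2-simplices (1): cde

Hence C_0 ≅ Z^7, C_1 ≅ Z^9, C_2 ≅ Z^1.

Boundary ∂_1: C_1 → C_0 sends each edge [p,q] (with p < q) to q − p. For instance
  ∂ab = b − a.
This gives a 7×9 integer matrix of rank 6; reducing to Smith normal form yields diagonal entries (1,1,1,1,1,1).

Boundary ∂_2: C_2 → C_1 sends each 2-simplex [p,q,r] to [q,r] − [p,r] + [p,q]. For instance
  ∂cde = de − ce + cd.
The 9×1 boundary matrix has rank 1 and Smith normal form diag(1).

Reading off H_k = ker ∂_k / im ∂_{k+1}:

  H_0: rank C_0 − rank ∂_1 = 7 − 6 = 1, and the invariant factors of ∂_1 are all 1, so H_0 = Z.
  H_1: rank ker ∂_1 − rank ∂_2 = (9 − 6) − 1 = 2, and the invariant factors of ∂_2 are all 1, so H_1 = Z^2.
  H_2: rank ker ∂_2 − rank ∂_3 = (1 − 1) − 0 = 0, and there is no ∂_3, so H_2 = 0.

As a check, the Euler characteristic is 7 − 9 + 1 = -1, which agrees with 1 − 2 + 0 = -1.

H_0 = Z,  H_1 = Z^2,  H_2 = 0.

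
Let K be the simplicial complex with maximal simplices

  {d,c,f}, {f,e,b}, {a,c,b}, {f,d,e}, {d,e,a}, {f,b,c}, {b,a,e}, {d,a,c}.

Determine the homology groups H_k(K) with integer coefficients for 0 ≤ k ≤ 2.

H_0 = Z,  H_1 = 0,  H_2 = Z.

Take the total order a < b < c < d < e < f on the vertex set. Then K (dimension 2) consists of the simplices:

  0-simplices (6): a, b, c, d, e, f
  1-simplices (12): ab, ac, ad, ae, bc, be, bf, cd, cf, de, df, ef
  2-simplices (8): abc, abe, acd, ade, bcf, bef, cdf, def

Hence C_0 ≅ Z^6, C_1 ≅ Z^12, C_2 ≅ Z^8.

Boundary ∂_1: C_1 → C_0 sends each edge [p,q] (with p < q) to q − p. For instance
  ∂df = f − d.
The resulting 6×12 matrix has rank 5, and its Smith normal form has invariant factors (1,1,1,1,1).

The boundary map ∂_2: C_2 → C_1 maps a triangle to the signed sum of its edges. For instance
  ∂ade = de − ae + ad,
  ∂abc = bc − ac + ab.
The 12×8 boundary matrix has rank 7 and Smith normal form diag(1,1,1,1,1,1,1).

Now H_k = ker ∂_k / im ∂_{k+1}, so:

  H_0: rank C_0 − rank ∂_1 = 6 − 5 = 1, and the invariant factors of ∂_1 are all 1, so H_0 ≅ Z.
  H_1: rank ker ∂_1 − rank ∂_2 = (12 − 5) − 7 = 0, and the invariant factors of ∂_2 are all 1, so H_1 ≅ 0.
  H_2: rank ker ∂_2 − rank ∂_3 = (8 − 7) − 0 = 1, and there is no ∂_3, so H_2 ≅ Z.

As a check, the Euler characteristic is 6 − 12 + 8 = 2, which agrees with 1 − 0 + 1 = 2.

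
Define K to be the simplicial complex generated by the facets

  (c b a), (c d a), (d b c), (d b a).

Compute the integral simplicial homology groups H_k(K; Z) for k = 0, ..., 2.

H_0 ≅ Z,  H_1 = 0,  H_2 ≅ Z.

We work with the vertex ordering a < b < c < d. The simplices of K, each written with vertices in increasing order, are:

  0-simplices (4): a, b, c, d
  1-simplices (6): ab, ac, ad, bc, bd, cd
  2-simplices (4): abc, abd, acd, bcd

so the chain groups are C_0 ≅ Z^4, C_1 ≅ Z^6, C_2 ≅ Z^4.

∂_1: C_1 → C_0 is given by ∂[p,q] = [q] − [p].
This gives a 4×6 integer matrix of rank 3; reducing to Smith normal form yields diagonal entries (1,1,1).

The boundary map ∂_2: C_2 → C_1 acts by ∂[p,q,r] = [q,r] − [p,r] + [p,q]. For instance
  ∂acd = cd − ad + ac,
  ∂abc = bc − ac + ab.
As a 6×4 matrix over Z this has rank 3, with invariant factors (1,1,1).

From H_k ≅ ker(∂_k) / im(∂_{k+1}) we obtain:

  H_0: rank C_0 − rank ∂_1 = 4 − 3 = 1, and the invariant factors of ∂_1 are all 1, so H_0 ≅ Z.
  H_1: rank ker ∂_1 − rank ∂_2 = (6 − 3) − 3 = 0, and the invariant factors of ∂_2 are all 1, so H_1 ≅ 0.
  H_2: rank ker ∂_2 − rank ∂_3 = (4 − 3) − 0 = 1, and there is no ∂_3, so H_2 ≅ Z.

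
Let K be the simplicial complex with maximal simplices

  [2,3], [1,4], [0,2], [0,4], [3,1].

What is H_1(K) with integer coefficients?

Fix the vertex order 0 < 1 < 2 < 3 < 4 and write every simplex with vertices in increasing order. Then dim K = 1 and the simplices of K are:

  0-simplices (5): [0], [1], [2], [3], [4]
  1-simplices (5): [0,2], [0,4], [1,3], [1,4], [2,3]

giving chain groups C_0 ≅ Z^5, C_1 ≅ Z^5.

Boundary ∂_1: C_1 → C_0 is given by ∂[p,q] = [q] − [p].
The resulting 5×5 matrix has rank 4, and its Smith normal form has invariant factors (1,1,1,1).

Now H_k = ker ∂_k / im ∂_{k+1}, so:

  H_1: rank ker ∂_1 − rank ∂_2 = (5 − 4) − 0 = 1, and there is no ∂_2, so H_1 ≅ Z.

(K is a triangulation of the circle S^1.)

H_1 ≅ Z.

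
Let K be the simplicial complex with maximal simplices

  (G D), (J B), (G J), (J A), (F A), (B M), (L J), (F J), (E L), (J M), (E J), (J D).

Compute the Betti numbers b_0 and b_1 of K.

Take the total order A < B < D < E < F < G < J < L < M on the vertex set. Then K (dimension 1) consists of the simplices:

  0-simplices (9): A, B, D, E, F, G, J, L, M
  1-simplices (12): AF, AJ, BJ, BM, DG, DJ, EJ, EL, FJ, GJ, JL, JM

Hence C_0 ≅ Z^9, C_1 ≅ Z^12.

∂_1: C_1 → C_0 sends each edge [p,q] (with p < q) to q − p. For instance
  ∂DJ = J − D.
This gives a 9×12 integer matrix of rank 8; reducing to Smith normal form yields diagonal entries (1,1,1,1,1,1,1,1).

From H_k ≅ ker(∂_k) / im(∂_{k+1}) we obtain:

  H_0: rank C_0 − rank ∂_1 = 9 − 8 = 1, and the invariant factors of ∂_1 are all 1, so H_0 = Z.
  H_1: rank ker ∂_1 − rank ∂_2 = (12 − 8) − 0 = 4, and there is no ∂_2, so H_1 = Z^4.

Hence the Betti numbers are b_0 = 1, b_1 = 4.

b_0 = 1, b_1 = 4.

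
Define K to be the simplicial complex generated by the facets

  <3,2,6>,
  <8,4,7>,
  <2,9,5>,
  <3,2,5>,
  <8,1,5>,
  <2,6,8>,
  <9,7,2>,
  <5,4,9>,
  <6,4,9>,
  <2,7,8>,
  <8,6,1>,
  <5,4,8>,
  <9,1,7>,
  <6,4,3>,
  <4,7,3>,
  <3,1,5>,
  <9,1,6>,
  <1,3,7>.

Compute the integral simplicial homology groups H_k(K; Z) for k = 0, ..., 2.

K has 9 vertices, 27 edges, 18 triangles.
rank ∂_0 = 0, rank ∂_1 = 8 ⇒ b_0 = 9 − 0 − 8 = 1; all invariant factors of ∂_1 are 1 so no torsion. So H_0 ≅ Z.
rank ∂_1 = 8, rank ∂_2 = 17 ⇒ b_1 = 27 − 8 − 17 = 2; all invariant factors of ∂_2 are 1 so no torsion. So H_1 ≅ Z^2.
rank ∂_2 = 17, rank ∂_3 = 0 ⇒ b_2 = 18 − 17 − 0 = 1. So H_2 ≅ Z.

H_0 = Z,  H_1 = Z^2,  H_2 = Z.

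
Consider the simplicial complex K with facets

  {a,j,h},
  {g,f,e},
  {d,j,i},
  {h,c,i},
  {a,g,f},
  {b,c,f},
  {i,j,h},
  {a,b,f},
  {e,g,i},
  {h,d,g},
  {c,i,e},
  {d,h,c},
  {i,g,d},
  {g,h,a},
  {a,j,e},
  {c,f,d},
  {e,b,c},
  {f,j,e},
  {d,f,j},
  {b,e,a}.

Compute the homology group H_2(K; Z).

Fix the vertex order a < b < c < d < e < f < g < h < i < j and write every simplex with vertices in increasing order. Then dim K = 2 and the simplices of K are:

  0-simplices (10): a, b, c, d, e, f, g, h, i, j
  1-simplices (30): ab, ae, af, ag, ah, aj, bc, be, bf, cd, ce, cf, ch, ci, df, dg, dh, di, dj, ef, eg, ei, ej, fg, fj, gh, gi, hi, hj, ij
  2-simplices (20): abe, abf, aej, afg, agh, ahj, bce, bcf, cdf, cdh, cei, chi, dfj, dgh, dgi, dij, efg, efj, egi, hij

giving chain groups C_0 ≅ Z^10, C_1 ≅ Z^30, C_2 ≅ Z^20.

The boundary map ∂_1: C_1 → C_0 sends each edge [p,q] (with p < q) to q − p. For instance
  ∂ce = e − c.
The resulting 10×30 matrix has rank 9, and its Smith normal form has invariant factors (1,1,1,1,1,1,1,1,1).

∂_2: C_2 → C_1 sends each 2-simplex [p,q,r] to [q,r] − [p,r] + [p,q]. For instance
  ∂cei = ei − ci + ce,
  ∂agh = gh − ah + ag.
The resulting 30×20 matrix has rank 20, and its Smith normal form has invariant factors (1,1,1,1,1,1,1,1,1,1,1,1,1,1,1,1,1,1,1,2).

Reading off H_k = ker ∂_k / im ∂_{k+1}:

  H_2: rank ker ∂_2 − rank ∂_3 = (20 − 20) − 0 = 0, and there is no ∂_3, so H_2 = 0.

H_2 ≅ 0.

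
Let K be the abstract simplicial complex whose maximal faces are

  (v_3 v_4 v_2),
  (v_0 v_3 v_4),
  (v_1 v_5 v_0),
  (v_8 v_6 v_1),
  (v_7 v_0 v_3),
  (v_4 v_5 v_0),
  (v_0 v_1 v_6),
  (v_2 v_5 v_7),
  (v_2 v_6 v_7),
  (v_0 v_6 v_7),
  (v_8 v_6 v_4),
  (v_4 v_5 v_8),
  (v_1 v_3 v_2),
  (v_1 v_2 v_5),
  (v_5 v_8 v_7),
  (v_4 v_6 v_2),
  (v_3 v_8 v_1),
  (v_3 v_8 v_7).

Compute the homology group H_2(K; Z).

Order the vertices as v_0 < v_1 < v_2 < v_3 < v_4 < v_5 < v_6 < v_7 < v_8. Listing each simplex with vertices in this order, K has dimension 2 with simplices:

  0-simplices (9): [v_0], [v_1], [v_2], [v_3], [v_4], [v_5], [v_6], [v_7], [v_8]
  1-simplices (27): (27 of them)
  2-simplices (18): (18 of them)

giving chain groups C_0 ≅ Z^9, C_1 ≅ Z^27, C_2 ≅ Z^18.

The boundary map ∂_1: C_1 → C_0 sends each edge [p,q] (with p < q) to q − p.
As a 9×27 matrix over Z this has rank 8, with invariant factors (1,1,1,1,1,1,1,1).

The boundary map ∂_2: C_2 → C_1 maps a triangle to the signed sum of its edges. For instance
  ∂[v_4,v_5,v_8] = [v_5,v_8] − [v_4,v_8] + [v_4,v_5],
  ∂[v_3,v_7,v_8] = [v_7,v_8] − [v_3,v_8] + [v_3,v_7].
The 27×18 boundary matrix has rank 17 and Smith normal form diag(1,1,1,1,1,1,1,1,1,1,1,1,1,1,1,1,1).

From H_k ≅ ker(∂_k) / im(∂_{k+1}) we obtain:

  H_2: rank ker ∂_2 − rank ∂_3 = (18 − 17) − 0 = 1, and there is no ∂_3, so H_2 = Z.

H_2 ≅ Z.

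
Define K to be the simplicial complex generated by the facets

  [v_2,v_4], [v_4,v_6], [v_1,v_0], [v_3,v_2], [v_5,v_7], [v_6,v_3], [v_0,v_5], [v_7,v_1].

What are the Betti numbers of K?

b_0 = 2, b_1 = 2.

Take the total order v_0 < v_1 < v_2 < v_3 < v_4 < v_5 < v_6 < v_7 on the vertex set. Then K (dimension 1) consists of the simplices:

  0-simplices (8): [v_0], [v_1], [v_2], [v_3], [v_4], [v_5], [v_6], [v_7]
  1-simplices (8): [v_0,v_1], [v_0,v_5], [v_1,v_7], [v_2,v_3], [v_2,v_4], [v_3,v_6], [v_4,v_6], [v_5,v_7]

Hence C_0 ≅ Z^8, C_1 ≅ Z^8.

The boundary map ∂_1: C_1 → C_0 sends each edge [p,q] (with p < q) to q − p.
As a 8×8 matrix over Z this has rank 6, with invariant factors (1,1,1,1,1,1).

Reading off H_k = ker ∂_k / im ∂_{k+1}:

  H_0: rank C_0 − rank ∂_1 = 8 − 6 = 2, and the invariant factors of ∂_1 are all 1, so H_0 = Z^2.
  H_1: rank ker ∂_1 − rank ∂_2 = (8 − 6) − 0 = 2, and there is no ∂_2, so H_1 = Z^2.

Hence the Betti numbers are b_0 = 2, b_1 = 2.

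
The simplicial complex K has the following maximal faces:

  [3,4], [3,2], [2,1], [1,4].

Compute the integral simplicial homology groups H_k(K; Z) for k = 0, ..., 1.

H_0 ≅ Z,  H_1 ≅ Z.

K has 4 vertices, 4 edges.
rank ∂_0 = 0, rank ∂_1 = 3 ⇒ b_0 = 4 − 0 − 3 = 1; all invariant factors of ∂_1 are 1 so no torsion. So H_0 ≅ Z.
rank ∂_1 = 3, rank ∂_2 = 0 ⇒ b_1 = 4 − 3 − 0 = 1. So H_1 ≅ Z.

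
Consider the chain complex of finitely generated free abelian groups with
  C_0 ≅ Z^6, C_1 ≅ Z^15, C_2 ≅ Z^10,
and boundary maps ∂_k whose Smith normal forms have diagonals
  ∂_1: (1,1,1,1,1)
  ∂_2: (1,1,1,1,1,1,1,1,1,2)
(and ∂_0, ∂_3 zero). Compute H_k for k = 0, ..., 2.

H_0 = Z,  H_1 = Z_2,  H_2 = 0.

H_0: b_0 = 6 − 0 − 5 = 1; torsion from ∂_1 factors > 1: none. So H_0 = Z.
H_1: b_1 = 15 − 5 − 10 = 0; torsion from ∂_2 factors > 1: [2]. So H_1 = Z_2.
H_2: b_2 = 10 − 10 − 0 = 0; torsion from ∂_3 factors > 1: none. So H_2 = 0.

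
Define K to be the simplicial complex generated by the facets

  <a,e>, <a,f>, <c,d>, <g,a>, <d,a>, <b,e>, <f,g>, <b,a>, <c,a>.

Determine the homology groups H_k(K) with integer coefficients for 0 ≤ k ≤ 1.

H_0 ≅ Z,  H_1 ≅ Z^3.

Take the total order a < b < c < d < e < f < g on the vertex set. Then K (dimension 1) consists of the simplices:

  0-simplices (7): a, b, c, d, e, f, g
  1-simplices (9): ab, ac, ad, ae, af, ag, be, cd, fg

so the chain groups are C_0 ≅ Z^7, C_1 ≅ Z^9.

Boundary ∂_1: C_1 → C_0 sends each edge [p,q] (with p < q) to q − p. For instance
  ∂ab = b − a.
The resulting 7×9 matrix has rank 6, and its Smith normal form has invariant factors (1,1,1,1,1,1).

Now H_k = ker ∂_k / im ∂_{k+1}, so:

  H_0: rank C_0 − rank ∂_1 = 7 − 6 = 1, and the invariant factors of ∂_1 are all 1, so H_0 ≅ Z.
  H_1: rank ker ∂_1 − rank ∂_2 = (9 − 6) − 0 = 3, and there is no ∂_2, so H_1 ≅ Z^3.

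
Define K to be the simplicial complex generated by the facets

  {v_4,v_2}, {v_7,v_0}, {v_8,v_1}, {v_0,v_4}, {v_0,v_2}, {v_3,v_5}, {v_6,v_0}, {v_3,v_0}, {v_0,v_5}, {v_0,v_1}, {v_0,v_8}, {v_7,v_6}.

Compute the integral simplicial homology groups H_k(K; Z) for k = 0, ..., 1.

Fix the vertex order v_0 < v_1 < v_2 < v_3 < v_4 < v_5 < v_6 < v_7 < v_8 and write every simplex with vertices in increasing order. Then dim K = 1 and the simplices of K are:

  0-simplices (9): [v_0], [v_1], [v_2], [v_3], [v_4], [v_5], [v_6], [v_7], [v_8]
  1-simplices (12): [v_0,v_1], [v_0,v_2], [v_0,v_3], [v_0,v_4], [v_0,v_5], [v_0,v_6], [v_0,v_7], [v_0,v_8], [v_1,v_8], [v_2,v_4], [v_3,v_5], [v_6,v_7]

so the chain groups are C_0 ≅ Z^9, C_1 ≅ Z^12.

∂_1: C_1 → C_0 sends each edge [p,q] (with p < q) to q − p.
As a 9×12 matrix over Z this has rank 8, with invariant factors (1,1,1,1,1,1,1,1).

Computing H_k = (kernel of ∂_k) / (image of ∂_{k+1}):

  H_0: rank C_0 − rank ∂_1 = 9 − 8 = 1, and the invariant factors of ∂_1 are all 1, so H_0 = Z.
  H_1: rank ker ∂_1 − rank ∂_2 = (12 − 8) − 0 = 4, and there is no ∂_2, so H_1 = Z^4.

(K is a triangulation of a wedge of 4 circles.)

H_0 ≅ Z,  H_1 ≅ Z^4.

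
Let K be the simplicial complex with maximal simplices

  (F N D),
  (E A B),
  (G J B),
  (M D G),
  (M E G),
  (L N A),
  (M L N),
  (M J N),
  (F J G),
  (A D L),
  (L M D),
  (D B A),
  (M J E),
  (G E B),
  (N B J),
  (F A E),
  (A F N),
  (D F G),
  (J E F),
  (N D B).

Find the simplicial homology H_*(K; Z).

Order the vertices as A < B < D < E < F < G < J < L < M < N. Listing each simplex with vertices in this order, K has dimension 2 with simplices:

  0-simplices (10): A, B, D, E, F, G, J, L, M, N
  1-simplices (30): AB, AD, AE, AF, AL, AN, BD, BE, BG, BJ, BN, DF, DG, DL, DM, DN, EF, EG, EJ, EM, FG, FJ, FN, GJ, GM, JM, JN, LM, LN, MN
  2-simplices (20): ABD, ABE, ADL, AEF, AFN, ALN, BDN, BEG, BGJ, BJN, DFG, DFN, DGM, DLM, EFJ, EGM, EJM, FGJ, JMN, LMN

Hence C_0 ≅ Z^10, C_1 ≅ Z^30, C_2 ≅ Z^20.

The boundary map ∂_1: C_1 → C_0 is given by ∂[p,q] = [q] − [p]. For instance
  ∂EM = M − E.
The 10×30 boundary matrix has rank 9 and Smith normal form diag(1,1,1,1,1,1,1,1,1).

∂_2: C_2 → C_1 sends each 2-simplex [p,q,r] to [q,r] − [p,r] + [p,q]. For instance
  ∂ABD = BD − AD + AB,
  ∂ADL = DL − AL + AD.
The resulting 30×20 matrix has rank 20, and its Smith normal form has invariant factors (1,1,1,1,1,1,1,1,1,1,1,1,1,1,1,1,1,1,1,2).

Computing H_k = (kernel of ∂_k) / (image of ∂_{k+1}):

  H_0: rank C_0 − rank ∂_1 = 10 − 9 = 1, and the invariant factors of ∂_1 are all 1, so H_0 ≅ Z.
  H_1: rank ker ∂_1 − rank ∂_2 = (30 − 9) − 20 = 1, and ∂_2 has invariant factor 2 > 1, so H_1 ≅ Z ⊕ Z/2.
  H_2: rank ker ∂_2 − rank ∂_3 = (20 − 20) − 0 = 0, and there is no ∂_3, so H_2 ≅ 0.

H_0 ≅ Z,  H_1 ≅ Z ⊕ Z/2,  H_2 = 0.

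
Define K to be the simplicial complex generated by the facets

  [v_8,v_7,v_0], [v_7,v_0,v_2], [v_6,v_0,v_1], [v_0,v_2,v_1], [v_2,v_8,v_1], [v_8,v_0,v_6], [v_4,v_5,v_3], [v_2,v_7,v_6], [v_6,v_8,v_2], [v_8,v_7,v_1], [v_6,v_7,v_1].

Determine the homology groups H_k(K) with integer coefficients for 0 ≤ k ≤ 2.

We work with the vertex ordering v_0 < v_1 < v_2 < v_3 < v_4 < v_5 < v_6 < v_7 < v_8. The simplices of K, each written with vertices in increasing order, are:

  0-simplices (9): [v_0], [v_1], [v_2], [v_3], [v_4], [v_5], [v_6], [v_7], [v_8]
  1-simplices (18): (18 of them)
  2-simplices (11): (11 of them)

giving chain groups C_0 ≅ Z^9, C_1 ≅ Z^18, C_2 ≅ Z^11.

Boundary ∂_1: C_1 → C_0 maps an edge to its endpoints' difference, ∂[p,q] = q − p. For instance
  ∂[v_3,v_5] = [v_5] − [v_3].
This gives a 9×18 integer matrix of rank 7; reducing to Smith normal form yields diagonal entries (1,1,1,1,1,1,1).

Boundary ∂_2: C_2 → C_1 maps a triangle to the signed sum of its edges. For instance
  ∂[v_0,v_2,v_7] = [v_2,v_7] − [v_0,v_7] + [v_0,v_2],
  ∂[v_1,v_6,v_7] = [v_6,v_7] − [v_1,v_7] + [v_1,v_6].
The resulting 18×11 matrix has rank 11, and its Smith normal form has invariant factors (1,1,1,1,1,1,1,1,1,1,2).

From H_k ≅ ker(∂_k) / im(∂_{k+1}) we obtain:

  H_0: rank C_0 − rank ∂_1 = 9 − 7 = 2, and the invariant factors of ∂_1 are all 1, so H_0 ≅ Z^2.
  H_1: rank ker ∂_1 − rank ∂_2 = (18 − 7) − 11 = 0, and ∂_2 has invariant factor 2 > 1, so H_1 ≅ Z/2.
  H_2: rank ker ∂_2 − rank ∂_3 = (11 − 11) − 0 = 0, and there is no ∂_3, so H_2 ≅ 0.

H_0 ≅ Z^2,  H_1 ≅ Z/2,  H_2 = 0.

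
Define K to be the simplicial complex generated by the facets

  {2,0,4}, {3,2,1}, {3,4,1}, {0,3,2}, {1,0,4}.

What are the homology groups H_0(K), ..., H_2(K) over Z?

H_0 ≅ Z,  H_1 ≅ Z,  H_2 = 0.

Order the vertices as 0 < 1 < 2 < 3 < 4. Listing each simplex with vertices in this order, K has dimension 2 with simplices:

  0-simplices (5): [0], [1], [2], [3], [4]
  1-simplices (10): [0,1], [0,2], [0,3], [0,4], [1,2], [1,3], [1,4], [2,3], [2,4], [3,4]
  2-simplices (5): [0,1,4], [0,2,3], [0,2,4], [1,2,3], [1,3,4]

so the chain groups are C_0 ≅ Z^5, C_1 ≅ Z^10, C_2 ≅ Z^5.

∂_1: C_1 → C_0 sends each edge [p,q] (with p < q) to q − p.
The resulting 5×10 matrix has rank 4, and its Smith normal form has invariant factors (1,1,1,1).

∂_2: C_2 → C_1 acts by ∂[p,q,r] = [q,r] − [p,r] + [p,q]. For instance
  ∂[1,3,4] = [3,4] − [1,4] + [1,3],
  ∂[1,2,3] = [2,3] − [1,3] + [1,2].
The 10×5 boundary matrix has rank 5 and Smith normal form diag(1,1,1,1,1).

Computing H_k = (kernel of ∂_k) / (image of ∂_{k+1}):

  H_0: rank C_0 − rank ∂_1 = 5 − 4 = 1, and the invariant factors of ∂_1 are all 1, so H_0 = Z.
  H_1: rank ker ∂_1 − rank ∂_2 = (10 − 4) − 5 = 1, and the invariant factors of ∂_2 are all 1, so H_1 = Z.
  H_2: rank ker ∂_2 − rank ∂_3 = (5 − 5) − 0 = 0, and there is no ∂_3, so H_2 = 0.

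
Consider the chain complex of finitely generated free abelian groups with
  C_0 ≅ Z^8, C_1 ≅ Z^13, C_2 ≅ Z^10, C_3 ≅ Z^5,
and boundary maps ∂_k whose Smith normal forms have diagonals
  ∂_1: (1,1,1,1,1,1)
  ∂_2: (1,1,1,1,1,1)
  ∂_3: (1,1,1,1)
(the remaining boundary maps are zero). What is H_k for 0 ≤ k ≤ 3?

H_0: b_0 = 8 − 0 − 6 = 2; torsion from ∂_1 factors > 1: none. So H_0 = Z^2.
H_1: b_1 = 13 − 6 − 6 = 1; torsion from ∂_2 factors > 1: none. So H_1 = Z.
H_2: b_2 = 10 − 6 − 4 = 0; torsion from ∂_3 factors > 1: none. So H_2 = 0.
H_3: b_3 = 5 − 4 − 0 = 1; torsion from ∂_4 factors > 1: none. So H_3 = Z.

H_0 = Z^2,  H_1 = Z,  H_2 = 0,  H_3 = Z.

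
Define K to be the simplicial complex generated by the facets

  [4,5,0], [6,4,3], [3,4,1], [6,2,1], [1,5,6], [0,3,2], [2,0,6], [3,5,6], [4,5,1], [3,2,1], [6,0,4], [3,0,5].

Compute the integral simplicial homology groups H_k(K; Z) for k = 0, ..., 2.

K has 7 vertices, 18 edges, 12 triangles.
rank ∂_0 = 0, rank ∂_1 = 6 ⇒ b_0 = 7 − 0 − 6 = 1; all invariant factors of ∂_1 are 1 so no torsion. So H_0 ≅ Z.
rank ∂_1 = 6, rank ∂_2 = 12 ⇒ b_1 = 18 − 6 − 12 = 0; ∂_2 has invariant factor(s) [2] giving torsion. So H_1 ≅ Z/2.
rank ∂_2 = 12, rank ∂_3 = 0 ⇒ b_2 = 12 − 12 − 0 = 0. So H_2 ≅ 0.

H_0 ≅ Z,  H_1 ≅ Z/2,  H_2 = 0.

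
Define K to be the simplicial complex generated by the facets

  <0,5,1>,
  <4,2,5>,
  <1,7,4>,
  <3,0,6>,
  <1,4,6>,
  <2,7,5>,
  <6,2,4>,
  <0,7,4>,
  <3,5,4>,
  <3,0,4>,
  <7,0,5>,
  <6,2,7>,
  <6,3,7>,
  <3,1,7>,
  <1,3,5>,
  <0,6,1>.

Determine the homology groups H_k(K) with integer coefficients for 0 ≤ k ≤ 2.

We work with the vertex ordering 0 < 1 < 2 < 3 < 4 < 5 < 6 < 7. The simplices of K, each written with vertices in increasing order, are:

  0-simplices (8): [0], [1], [2], [3], [4], [5], [6], [7]
  1-simplices (24): (24 of them)
  2-simplices (16): [0,1,5], [0,1,6], [0,3,4], [0,3,6], [0,4,7], [0,5,7], [1,3,5], [1,3,7], [1,4,6], [1,4,7], [2,4,5], [2,4,6], [2,5,7], [2,6,7], [3,4,5], [3,6,7]

so the chain groups are C_0 ≅ Z^8, C_1 ≅ Z^24, C_2 ≅ Z^16.

The boundary map ∂_1: C_1 → C_0 maps an edge to its endpoints' difference, ∂[p,q] = q − p. For instance
  ∂[0,6] = [6] − [0].
The 8×24 boundary matrix has rank 7 and Smith normal form diag(1,1,1,1,1,1,1).

The boundary map ∂_2: C_2 → C_1 acts by ∂[p,q,r] = [q,r] − [p,r] + [p,q]. For instance
  ∂[2,4,5] = [4,5] − [2,5] + [2,4],
  ∂[0,1,5] = [1,5] − [0,5] + [0,1].
As a 24×16 matrix over Z this has rank 15, with invariant factors (1,1,1,1,1,1,1,1,1,1,1,1,1,1,1).

Now H_k = ker ∂_k / im ∂_{k+1}, so:

  H_0: rank C_0 − rank ∂_1 = 8 − 7 = 1, and the invariant factors of ∂_1 are all 1, so H_0 = Z.
  H_1: rank ker ∂_1 − rank ∂_2 = (24 − 7) − 15 = 2, and the invariant factors of ∂_2 are all 1, so H_1 = Z^2.
  H_2: rank ker ∂_2 − rank ∂_3 = (16 − 15) − 0 = 1, and there is no ∂_3, so H_2 = Z.

(K is a triangulation of the torus T^2.)

H_0 ≅ Z,  H_1 ≅ Z^2,  H_2 ≅ Z.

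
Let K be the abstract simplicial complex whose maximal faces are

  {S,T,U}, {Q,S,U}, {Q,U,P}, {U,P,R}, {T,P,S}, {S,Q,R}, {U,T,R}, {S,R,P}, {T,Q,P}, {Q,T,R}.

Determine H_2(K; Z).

Fix the vertex order P < Q < R < S < T < U and write every simplex with vertices in increasing order. Then dim K = 2 and the simplices of K are:

  0-simplices (6): P, Q, R, S, T, U
  1-simplices (15): PQ, PR, PS, PT, PU, QR, QS, QT, QU, RS, RT, RU, ST, SU, TU
  2-simplices (10): PQT, PQU, PRS, PRU, PST, QRS, QRT, QSU, RTU, STU

giving chain groups C_0 ≅ Z^6, C_1 ≅ Z^15, C_2 ≅ Z^10.

Boundary ∂_1: C_1 → C_0 sends each edge [p,q] (with p < q) to q − p.
As a 6×15 matrix over Z this has rank 5, with invariant factors (1,1,1,1,1).

∂_2: C_2 → C_1 maps a triangle to the signed sum of its edges. For instance
  ∂PQU = QU − PU + PQ,
  ∂QRT = RT − QT + QR.
This gives a 15×10 integer matrix of rank 10; reducing to Smith normal form yields diagonal entries (1,1,1,1,1,1,1,1,1,2).

Reading off H_k = ker ∂_k / im ∂_{k+1}:

  H_2: rank ker ∂_2 − rank ∂_3 = (10 − 10) − 0 = 0, and there is no ∂_3, so H_2 = 0.

(K is a triangulation of the real projective plane RP^2.)

H_2 ≅ 0.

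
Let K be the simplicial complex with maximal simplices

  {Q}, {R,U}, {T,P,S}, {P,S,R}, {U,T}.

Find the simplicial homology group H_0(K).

H_0 = Z^2.

Fix the vertex order P < Q < R < S < T < U and write every simplex with vertices in increasing order. Then dim K = 2 and the simplices of K are:

  0-simplices (6): P, Q, R, S, T, U
  1-simplices (7): PR, PS, PT, RS, RU, ST, TU
  2-simplices (2): PRS, PST

Hence C_0 ≅ Z^6, C_1 ≅ Z^7, C_2 ≅ Z^2.

The boundary map ∂_1: C_1 → C_0 is given by ∂[p,q] = [q] − [p]. For instance
  ∂PR = R − P.
The resulting 6×7 matrix has rank 4, and its Smith normal form has invariant factors (1,1,1,1).

Boundary ∂_2: C_2 → C_1 maps a triangle to the signed sum of its edges. For instance
  ∂PST = ST − PT + PS,
  ∂PRS = RS − PS + PR.
As a 7×2 matrix over Z this has rank 2, with invariant factors (1,1).

Now H_k = ker ∂_k / im ∂_{k+1}, so:

  H_0: rank C_0 − rank ∂_1 = 6 − 4 = 2, and the invariant factors of ∂_1 are all 1, so H_0 ≅ Z^2.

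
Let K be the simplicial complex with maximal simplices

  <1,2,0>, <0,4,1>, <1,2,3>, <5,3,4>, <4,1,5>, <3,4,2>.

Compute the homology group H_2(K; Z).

Fix the vertex order 0 < 1 < 2 < 3 < 4 < 5 and write every simplex with vertices in increasing order. Then dim K = 2 and the simplices of K are:

  0-simplices (6): [0], [1], [2], [3], [4], [5]
  1-simplices (12): [0,1], [0,2], [0,4], [1,2], [1,3], [1,4], [1,5], [2,3], [2,4], [3,4], [3,5], [4,5]
  2-simplices (6): [0,1,2], [0,1,4], [1,2,3], [1,4,5], [2,3,4], [3,4,5]

giving chain groups C_0 ≅ Z^6, C_1 ≅ Z^12, C_2 ≅ Z^6.

Boundary ∂_1: C_1 → C_0 maps an edge to its endpoints' difference, ∂[p,q] = q − p. For instance
  ∂[0,2] = [2] − [0].
As a 6×12 matrix over Z this has rank 5, with invariant factors (1,1,1,1,1).

The boundary map ∂_2: C_2 → C_1 acts by ∂[p,q,r] = [q,r] − [p,r] + [p,q]. For instance
  ∂[1,4,5] = [4,5] − [1,5] + [1,4],
  ∂[3,4,5] = [4,5] − [3,5] + [3,4].
This gives a 12×6 integer matrix of rank 6; reducing to Smith normal form yields diagonal entries (1,1,1,1,1,1).

Computing H_k = (kernel of ∂_k) / (image of ∂_{k+1}):

  H_2: rank ker ∂_2 − rank ∂_3 = (6 − 6) − 0 = 0, and there is no ∂_3, so H_2 ≅ 0.

H_2 ≅ 0.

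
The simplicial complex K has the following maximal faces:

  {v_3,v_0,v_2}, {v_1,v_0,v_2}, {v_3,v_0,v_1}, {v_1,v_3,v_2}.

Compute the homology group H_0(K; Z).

We work with the vertex ordering v_0 < v_1 < v_2 < v_3. The simplices of K, each written with vertices in increasing order, are:

  0-simplices (4): [v_0], [v_1], [v_2], [v_3]
  1-simplices (6): [v_0,v_1], [v_0,v_2], [v_0,v_3], [v_1,v_2], [v_1,v_3], [v_2,v_3]
  2-simplices (4): [v_0,v_1,v_2], [v_0,v_1,v_3], [v_0,v_2,v_3], [v_1,v_2,v_3]

Hence C_0 ≅ Z^4, C_1 ≅ Z^6, C_2 ≅ Z^4.

∂_1: C_1 → C_0 sends each edge [p,q] (with p < q) to q − p.
The 4×6 boundary matrix has rank 3 and Smith normal form diag(1,1,1).

Boundary ∂_2: C_2 → C_1 maps a triangle to the signed sum of its edges. For instance
  ∂[v_1,v_2,v_3] = [v_2,v_3] − [v_1,v_3] + [v_1,v_2],
  ∂[v_0,v_1,v_2] = [v_1,v_2] − [v_0,v_2] + [v_0,v_1].
This gives a 6×4 integer matrix of rank 3; reducing to Smith normal form yields diagonal entries (1,1,1).

From H_k ≅ ker(∂_k) / im(∂_{k+1}) we obtain:

  H_0: rank C_0 − rank ∂_1 = 4 − 3 = 1, and the invariant factors of ∂_1 are all 1, so H_0 = Z.

H_0 = Z.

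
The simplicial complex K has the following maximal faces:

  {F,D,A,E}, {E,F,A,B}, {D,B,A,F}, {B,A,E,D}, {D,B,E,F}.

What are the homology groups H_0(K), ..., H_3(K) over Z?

Order the vertices as A < B < D < E < F. Listing each simplex with vertices in this order, K has dimension 3 with simplices:

  0-simplices (5): A, B, D, E, F
  1-simplices (10): AB, AD, AE, AF, BD, BE, BF, DE, DF, EF
  2-simplices (10): ABD, ABE, ABF, ADE, ADF, AEF, BDE, BDF, BEF, DEF
  3-simplices (5): ABDE, ABDF, ABEF, ADEF, BDEF

Hence C_0 ≅ Z^5, C_1 ≅ Z^10, C_2 ≅ Z^10, C_3 ≅ Z^5.

∂_1: C_1 → C_0 maps an edge to its endpoints' difference, ∂[p,q] = q − p.
The 5×10 boundary matrix has rank 4 and Smith normal form diag(1,1,1,1).

The boundary map ∂_2: C_2 → C_1 sends each 2-simplex [p,q,r] to [q,r] − [p,r] + [p,q]. For instance
  ∂ABE = BE − AE + AB,
  ∂DEF = EF − DF + DE.
The 10×10 boundary matrix has rank 6 and Smith normal form diag(1,1,1,1,1,1).

Boundary ∂_3: C_3 → C_2 sends each 3-simplex σ to the alternating sum Σ_i (−1)^i (σ with its i-th vertex removed). For instance
  ∂ADEF = DEF − AEF + ADF − ADE,
  ∂ABDE = BDE − ADE + ABE − ABD.
This gives a 10×5 integer matrix of rank 4; reducing to Smith normal form yields diagonal entries (1,1,1,1).

Now H_k = ker ∂_k / im ∂_{k+1}, so:

  H_0: rank C_0 − rank ∂_1 = 5 − 4 = 1, and the invariant factors of ∂_1 are all 1, so H_0 ≅ Z.
  H_1: rank ker ∂_1 − rank ∂_2 = (10 − 4) − 6 = 0, and the invariant factors of ∂_2 are all 1, so H_1 ≅ 0.
  H_2: rank ker ∂_2 − rank ∂_3 = (10 − 6) − 4 = 0, and the invariant factors of ∂_3 are all 1, so H_2 ≅ 0.
  H_3: rank ker ∂_3 − rank ∂_4 = (5 − 4) − 0 = 1, and there is no ∂_4, so H_3 ≅ Z.

(K is a triangulation of the 3-sphere S^3.)

H_0 = Z,  H_1 = 0,  H_2 = 0,  H_3 = Z.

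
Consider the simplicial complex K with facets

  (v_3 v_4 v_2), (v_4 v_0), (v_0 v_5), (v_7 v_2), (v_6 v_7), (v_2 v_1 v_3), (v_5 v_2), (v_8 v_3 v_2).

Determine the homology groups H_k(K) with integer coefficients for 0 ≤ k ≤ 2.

H_0 = Z,  H_1 = Z,  H_2 = 0.

Take the total order v_0 < v_1 < v_2 < v_3 < v_4 < v_5 < v_6 < v_7 < v_8 on the vertex set. Then K (dimension 2) consists of the simplices:

  0-simplices (9): [v_0], [v_1], [v_2], [v_3], [v_4], [v_5], [v_6], [v_7], [v_8]
  1-simplices (12): [v_0,v_4], [v_0,v_5], [v_1,v_2], [v_1,v_3], [v_2,v_3], [v_2,v_4], [v_2,v_5], [v_2,v_7], [v_2,v_8], [v_3,v_4], [v_3,v_8], [v_6,v_7]
  2-simplices (3): [v_1,v_2,v_3], [v_2,v_3,v_4], [v_2,v_3,v_8]

so the chain groups are C_0 ≅ Z^9, C_1 ≅ Z^12, C_2 ≅ Z^3.

The boundary map ∂_1: C_1 → C_0 is given by ∂[p,q] = [q] − [p].
This gives a 9×12 integer matrix of rank 8; reducing to Smith normal form yields diagonal entries (1,1,1,1,1,1,1,1).

∂_2: C_2 → C_1 sends each 2-simplex [p,q,r] to [q,r] − [p,r] + [p,q]. For instance
  ∂[v_2,v_3,v_4] = [v_3,v_4] − [v_2,v_4] + [v_2,v_3],
  ∂[v_2,v_3,v_8] = [v_3,v_8] − [v_2,v_8] + [v_2,v_3].
The 12×3 boundary matrix has rank 3 and Smith normal form diag(1,1,1).

Computing H_k = (kernel of ∂_k) / (image of ∂_{k+1}):

  H_0: rank C_0 − rank ∂_1 = 9 − 8 = 1, and the invariant factors of ∂_1 are all 1, so H_0 ≅ Z.
  H_1: rank ker ∂_1 − rank ∂_2 = (12 − 8) − 3 = 1, and the invariant factors of ∂_2 are all 1, so H_1 ≅ Z.
  H_2: rank ker ∂_2 − rank ∂_3 = (3 − 3) − 0 = 0, and there is no ∂_3, so H_2 ≅ 0.

As a check, the Euler characteristic is 9 − 12 + 3 = 0, which agrees with 1 − 1 + 0 = 0.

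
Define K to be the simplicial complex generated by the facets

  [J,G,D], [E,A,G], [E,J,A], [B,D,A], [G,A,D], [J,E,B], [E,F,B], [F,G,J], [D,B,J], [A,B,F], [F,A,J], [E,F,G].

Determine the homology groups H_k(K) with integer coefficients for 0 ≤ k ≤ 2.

H_0 ≅ Z,  H_1 ≅ Z/2,  H_2 = 0.

Order the vertices as A < B < D < E < F < G < J. Listing each simplex with vertices in this order, K has dimension 2 with simplices:

  0-simplices (7): A, B, D, E, F, G, J
  1-simplices (18): AB, AD, AE, AF, AG, AJ, BD, BE, BF, BJ, DG, DJ, EF, EG, EJ, FG, FJ, GJ
  2-simplices (12): ABD, ABF, ADG, AEG, AEJ, AFJ, BDJ, BEF, BEJ, DGJ, EFG, FGJ

giving chain groups C_0 ≅ Z^7, C_1 ≅ Z^18, C_2 ≅ Z^12.

The boundary map ∂_1: C_1 → C_0 sends each edge [p,q] (with p < q) to q − p. For instance
  ∂EG = G − E.
The resulting 7×18 matrix has rank 6, and its Smith normal form has invariant factors (1,1,1,1,1,1).

Boundary ∂_2: C_2 → C_1 sends each 2-simplex [p,q,r] to [q,r] − [p,r] + [p,q]. For instance
  ∂ABF = BF − AF + AB,
  ∂ADG = DG − AG + AD.
The 18×12 boundary matrix has rank 12 and Smith normal form diag(1,1,1,1,1,1,1,1,1,1,1,2).

Computing H_k = (kernel of ∂_k) / (image of ∂_{k+1}):

  H_0: rank C_0 − rank ∂_1 = 7 − 6 = 1, and the invariant factors of ∂_1 are all 1, so H_0 ≅ Z.
  H_1: rank ker ∂_1 − rank ∂_2 = (18 − 6) − 12 = 0, and ∂_2 has invariant factor 2 > 1, so H_1 ≅ Z/2.
  H_2: rank ker ∂_2 − rank ∂_3 = (12 − 12) − 0 = 0, and there is no ∂_3, so H_2 ≅ 0.

As a check, the Euler characteristic is 7 − 18 + 12 = 1, which agrees with 1 − 0 + 0 = 1.
(K is a triangulation of the real projective plane RP^2.)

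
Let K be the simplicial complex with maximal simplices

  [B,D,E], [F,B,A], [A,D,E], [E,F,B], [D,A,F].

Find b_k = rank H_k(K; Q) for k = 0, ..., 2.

b_0 = 1, b_1 = 1, b_2 = 0.

Fix the vertex order A < B < D < E < F and write every simplex with vertices in increasing order. Then dim K = 2 and the simplices of K are:

  0-simplices (5): A, B, D, E, F
  1-simplices (10): AB, AD, AE, AF, BD, BE, BF, DE, DF, EF
  2-simplices (5): ABF, ADE, ADF, BDE, BEF

so the chain groups are C_0 ≅ Z^5, C_1 ≅ Z^10, C_2 ≅ Z^5.

The boundary map ∂_1: C_1 → C_0 is given by ∂[p,q] = [q] − [p]. For instance
  ∂AB = B − A.
This gives a 5×10 integer matrix of rank 4; reducing to Smith normal form yields diagonal entries (1,1,1,1).

Boundary ∂_2: C_2 → C_1 maps a triangle to the signed sum of its edges. For instance
  ∂BDE = DE − BE + BD,
  ∂ADF = DF − AF + AD.
The resulting 10×5 matrix has rank 5, and its Smith normal form has invariant factors (1,1,1,1,1).

Reading off H_k = ker ∂_k / im ∂_{k+1}:

  H_0: rank C_0 − rank ∂_1 = 5 − 4 = 1, and the invariant factors of ∂_1 are all 1, so H_0 = Z.
  H_1: rank ker ∂_1 − rank ∂_2 = (10 − 4) − 5 = 1, and the invariant factors of ∂_2 are all 1, so H_1 = Z.
  H_2: rank ker ∂_2 − rank ∂_3 = (5 − 5) − 0 = 0, and there is no ∂_3, so H_2 = 0.

Hence the Betti numbers are b_0 = 1, b_1 = 1, b_2 = 0.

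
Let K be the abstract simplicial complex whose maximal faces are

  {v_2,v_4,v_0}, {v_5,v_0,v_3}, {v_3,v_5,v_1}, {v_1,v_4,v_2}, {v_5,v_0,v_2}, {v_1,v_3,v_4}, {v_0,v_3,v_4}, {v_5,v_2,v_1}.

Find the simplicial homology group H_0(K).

Order the vertices as v_0 < v_1 < v_2 < v_3 < v_4 < v_5. Listing each simplex with vertices in this order, K has dimension 2 with simplices:

  0-simplices (6): [v_0], [v_1], [v_2], [v_3], [v_4], [v_5]
  1-simplices (12): [v_0,v_2], [v_0,v_3], [v_0,v_4], [v_0,v_5], [v_1,v_2], [v_1,v_3], [v_1,v_4], [v_1,v_5], [v_2,v_4], [v_2,v_5], [v_3,v_4], [v_3,v_5]
  2-simplices (8): [v_0,v_2,v_4], [v_0,v_2,v_5], [v_0,v_3,v_4], [v_0,v_3,v_5], [v_1,v_2,v_4], [v_1,v_2,v_5], [v_1,v_3,v_4], [v_1,v_3,v_5]

giving chain groups C_0 ≅ Z^6, C_1 ≅ Z^12, C_2 ≅ Z^8.

Boundary ∂_1: C_1 → C_0 sends each edge [p,q] (with p < q) to q − p.
As a 6×12 matrix over Z this has rank 5, with invariant factors (1,1,1,1,1).

∂_2: C_2 → C_1 maps a triangle to the signed sum of its edges. For instance
  ∂[v_0,v_2,v_5] = [v_2,v_5] − [v_0,v_5] + [v_0,v_2],
  ∂[v_1,v_2,v_5] = [v_2,v_5] − [v_1,v_5] + [v_1,v_2].
The 12×8 boundary matrix has rank 7 and Smith normal form diag(1,1,1,1,1,1,1).

Now H_k = ker ∂_k / im ∂_{k+1}, so:

  H_0: rank C_0 − rank ∂_1 = 6 − 5 = 1, and the invariant factors of ∂_1 are all 1, so H_0 = Z.

H_0 ≅ Z.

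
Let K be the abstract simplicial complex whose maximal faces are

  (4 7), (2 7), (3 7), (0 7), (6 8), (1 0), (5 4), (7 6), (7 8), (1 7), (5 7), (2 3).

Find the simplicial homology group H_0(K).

H_0 = Z.

K has 9 vertices, 12 edges.
rank ∂_0 = 0, rank ∂_1 = 8 ⇒ b_0 = 9 − 0 − 8 = 1; all invariant factors of ∂_1 are 1 so no torsion. So H_0 ≅ Z.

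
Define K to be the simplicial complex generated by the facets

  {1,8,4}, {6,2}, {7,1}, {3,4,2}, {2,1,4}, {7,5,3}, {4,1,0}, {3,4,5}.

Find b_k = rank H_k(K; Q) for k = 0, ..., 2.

b_0 = 1, b_1 = 1, b_2 = 0.

K has 9 vertices, 15 edges, 6 triangles.
rank ∂_0 = 0, rank ∂_1 = 8 ⇒ b_0 = 9 − 0 − 8 = 1; all invariant factors of ∂_1 are 1 so no torsion. So H_0 = Z.
rank ∂_1 = 8, rank ∂_2 = 6 ⇒ b_1 = 15 − 8 − 6 = 1; all invariant factors of ∂_2 are 1 so no torsion. So H_1 = Z.
rank ∂_2 = 6, rank ∂_3 = 0 ⇒ b_2 = 6 − 6 − 0 = 0. So H_2 = 0.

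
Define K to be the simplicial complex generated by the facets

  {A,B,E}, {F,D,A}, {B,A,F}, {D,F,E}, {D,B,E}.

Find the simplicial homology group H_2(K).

H_2 = 0.

We work with the vertex ordering A < B < D < E < F. The simplices of K, each written with vertices in increasing order, are:

  0-simplices (5): A, B, D, E, F
  1-simplices (10): AB, AD, AE, AF, BD, BE, BF, DE, DF, EF
  2-simplices (5): ABE, ABF, ADF, BDE, DEF

Hence C_0 ≅ Z^5, C_1 ≅ Z^10, C_2 ≅ Z^5.

∂_1: C_1 → C_0 is given by ∂[p,q] = [q] − [p]. For instance
  ∂BE = E − B.
The resulting 5×10 matrix has rank 4, and its Smith normal form has invariant factors (1,1,1,1).

The boundary map ∂_2: C_2 → C_1 sends each 2-simplex [p,q,r] to [q,r] − [p,r] + [p,q]. For instance
  ∂DEF = EF − DF + DE,
  ∂ABE = BE − AE + AB.
The 10×5 boundary matrix has rank 5 and Smith normal form diag(1,1,1,1,1).

Reading off H_k = ker ∂_k / im ∂_{k+1}:

  H_2: rank ker ∂_2 − rank ∂_3 = (5 − 5) − 0 = 0, and there is no ∂_3, so H_2 = 0.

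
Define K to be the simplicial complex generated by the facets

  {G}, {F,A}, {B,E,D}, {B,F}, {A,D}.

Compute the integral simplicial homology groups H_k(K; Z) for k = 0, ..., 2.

H_0 = Z^2,  H_1 = Z,  H_2 = 0.

We work with the vertex ordering A < B < D < E < F < G. The simplices of K, each written with vertices in increasing order, are:

  0-simplices (6): A, B, D, E, F, G
  1-simplices (6): AD, AF, BD, BE, BF, DE
  2-simplices (1): BDE

Hence C_0 ≅ Z^6, C_1 ≅ Z^6, C_2 ≅ Z^1.

The boundary map ∂_1: C_1 → C_0 sends each edge [p,q] (with p < q) to q − p. For instance
  ∂BD = D − B.
This gives a 6×6 integer matrix of rank 4; reducing to Smith normal form yields diagonal entries (1,1,1,1).

∂_2: C_2 → C_1 sends each 2-simplex [p,q,r] to [q,r] − [p,r] + [p,q]. For instance
  ∂BDE = DE − BE + BD.
As a 6×1 matrix over Z this has rank 1, with invariant factors (1).

From H_k ≅ ker(∂_k) / im(∂_{k+1}) we obtain:

  H_0: rank C_0 − rank ∂_1 = 6 − 4 = 2, and the invariant factors of ∂_1 are all 1, so H_0 ≅ Z^2.
  H_1: rank ker ∂_1 − rank ∂_2 = (6 − 4) − 1 = 1, and the invariant factors of ∂_2 are all 1, so H_1 ≅ Z.
  H_2: rank ker ∂_2 − rank ∂_3 = (1 − 1) − 0 = 0, and there is no ∂_3, so H_2 ≅ 0.

As a check, the Euler characteristic is 6 − 6 + 1 = 1, which agrees with 2 − 1 + 0 = 1.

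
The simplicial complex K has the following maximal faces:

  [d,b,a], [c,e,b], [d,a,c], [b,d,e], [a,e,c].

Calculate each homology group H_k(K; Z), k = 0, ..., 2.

Take the total order a < b < c < d < e on the vertex set. Then K (dimension 2) consists of the simplices:

  0-simplices (5): a, b, c, d, e
  1-simplices (10): ab, ac, ad, ae, bc, bd, be, cd, ce, de
  2-simplices (5): abd, acd, ace, bce, bde

giving chain groups C_0 ≅ Z^5, C_1 ≅ Z^10, C_2 ≅ Z^5.

Boundary ∂_1: C_1 → C_0 is given by ∂[p,q] = [q] − [p].
The 5×10 boundary matrix has rank 4 and Smith normal form diag(1,1,1,1).

The boundary map ∂_2: C_2 → C_1 acts by ∂[p,q,r] = [q,r] − [p,r] + [p,q]. For instance
  ∂acd = cd − ad + ac,
  ∂bde = de − be + bd.
The 10×5 boundary matrix has rank 5 and Smith normal form diag(1,1,1,1,1).

From H_k ≅ ker(∂_k) / im(∂_{k+1}) we obtain:

  H_0: rank C_0 − rank ∂_1 = 5 − 4 = 1, and the invariant factors of ∂_1 are all 1, so H_0 ≅ Z.
  H_1: rank ker ∂_1 − rank ∂_2 = (10 − 4) − 5 = 1, and the invariant factors of ∂_2 are all 1, so H_1 ≅ Z.
  H_2: rank ker ∂_2 − rank ∂_3 = (5 − 5) − 0 = 0, and there is no ∂_3, so H_2 ≅ 0.

(K is a triangulation of the Möbius band.)

H_0 ≅ Z,  H_1 ≅ Z,  H_2 = 0.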